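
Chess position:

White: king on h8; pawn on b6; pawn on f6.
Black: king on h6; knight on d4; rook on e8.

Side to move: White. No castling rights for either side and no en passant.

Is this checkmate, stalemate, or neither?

White to move; white king on h8.
In check: yes, from the black rook on e8.
King squares — g7: attacked by Kh6; h7: attacked by Kh6; g8: attacked by Re8.
Legal moves for White: none.
In check with no legal moves → checkmate.

checkmate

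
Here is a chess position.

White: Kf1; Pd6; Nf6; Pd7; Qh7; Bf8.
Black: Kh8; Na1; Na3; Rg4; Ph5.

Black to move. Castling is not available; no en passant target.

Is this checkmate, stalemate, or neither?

Black to move; black king on h8.
In check: yes, from the white queen on h7.
King squares — g7: attacked by Qh7; h7: attacked by Nf6; g8: attacked by Nf6.
Legal moves for Black: none.
In check with no legal moves → checkmate.

checkmate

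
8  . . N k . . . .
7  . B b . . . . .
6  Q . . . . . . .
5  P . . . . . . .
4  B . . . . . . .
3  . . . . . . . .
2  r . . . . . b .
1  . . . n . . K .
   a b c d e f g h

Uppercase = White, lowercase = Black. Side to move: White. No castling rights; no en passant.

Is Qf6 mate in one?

yes

After Qf6: black king on d8; in check: yes, from the white queen on f6.
King squares — c7: own bishop; d7: attacked by Ba4; e7: attacked by Qf6; c8: attacked by Bb7; e8: attacked by Ba4.
Black has no legal moves → checkmate.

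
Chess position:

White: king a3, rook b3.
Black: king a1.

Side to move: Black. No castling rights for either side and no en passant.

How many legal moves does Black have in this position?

0

Black to move; king on a1.
In check: no.
Legal moves: none.
Count: 0.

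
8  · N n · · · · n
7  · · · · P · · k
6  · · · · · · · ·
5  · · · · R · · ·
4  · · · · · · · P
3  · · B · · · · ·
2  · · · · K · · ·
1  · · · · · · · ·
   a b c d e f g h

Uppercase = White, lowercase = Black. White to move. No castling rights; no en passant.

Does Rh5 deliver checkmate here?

After Rh5: black king on h7; in check: yes, from the white rook on h5.
Black has 2 legal replies: Kg8, Kg6.
In check but a legal move exists → not checkmate.

no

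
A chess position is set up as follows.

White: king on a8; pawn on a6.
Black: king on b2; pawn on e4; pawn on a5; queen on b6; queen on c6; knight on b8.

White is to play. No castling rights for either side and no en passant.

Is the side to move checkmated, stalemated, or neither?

checkmate

White to move; white king on a8.
In check: yes, from the black queen on c6.
King squares — a7: attacked by Qb6; b7: attacked by Qb6; b8: attacked by Qb6.
Legal moves for White: none.
In check with no legal moves → checkmate.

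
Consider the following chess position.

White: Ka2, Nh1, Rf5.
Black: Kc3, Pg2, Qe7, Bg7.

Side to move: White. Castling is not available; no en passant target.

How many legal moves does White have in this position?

18

White to move; king on a2.
In check: no.
Legal moves: Rf8, Rf7, Rf6, Rh5, Rg5, Re5, Rd5, Rc5+, Rb5, Ra5, Rf4, Rf3+, Rf2, Rf1, Kb1, Ka1, Ng3, Nf2.
Count: 18.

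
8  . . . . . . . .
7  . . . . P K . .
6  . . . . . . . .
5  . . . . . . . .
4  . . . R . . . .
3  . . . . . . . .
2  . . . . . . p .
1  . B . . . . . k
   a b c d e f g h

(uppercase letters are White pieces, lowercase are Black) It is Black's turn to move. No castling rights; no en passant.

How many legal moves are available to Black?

Black to move; king on h1.
In check: no.
Legal moves: Kh2, Kg1, g1=Q, g1=R, g1=B, g1=N.
Count: 6.

6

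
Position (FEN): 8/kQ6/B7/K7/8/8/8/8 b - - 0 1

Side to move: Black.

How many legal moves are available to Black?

0

Black to move; king on a7.
In check: yes, from the white queen on b7.
Legal moves: none.
Count: 0.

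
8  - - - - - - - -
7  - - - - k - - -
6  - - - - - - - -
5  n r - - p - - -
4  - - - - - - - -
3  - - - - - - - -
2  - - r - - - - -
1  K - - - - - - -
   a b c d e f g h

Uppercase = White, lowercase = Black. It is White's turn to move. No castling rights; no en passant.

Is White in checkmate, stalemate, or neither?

White to move; white king on a1.
In check: no.
King squares — b1: attacked by Rb5; a2: attacked by Rc2; b2: attacked by Rc2.
Legal moves for White: none.
Not in check and no legal moves → stalemate.

stalemate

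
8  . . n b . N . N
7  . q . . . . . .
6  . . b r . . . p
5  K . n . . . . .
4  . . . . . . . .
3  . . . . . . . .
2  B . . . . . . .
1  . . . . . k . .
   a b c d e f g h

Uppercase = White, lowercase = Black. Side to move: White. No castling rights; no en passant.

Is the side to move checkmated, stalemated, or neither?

checkmate

White to move; white king on a5.
In check: yes, from the black bishop on d8.
King squares — a4: attacked by Nc5; b4: attacked by Qb7; b5: attacked by Bc6; a6: attacked by Nc5; b6: attacked by Qb7.
Legal moves for White: none.
In check with no legal moves → checkmate.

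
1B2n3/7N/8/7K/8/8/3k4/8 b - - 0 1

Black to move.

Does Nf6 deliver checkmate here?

no

After Nf6: white king on h5; in check: yes, from the black knight on f6.
White has 5 legal replies: Kh6, Kg6, Kg5, Kh4, Nxf6.
In check but a legal move exists → not checkmate.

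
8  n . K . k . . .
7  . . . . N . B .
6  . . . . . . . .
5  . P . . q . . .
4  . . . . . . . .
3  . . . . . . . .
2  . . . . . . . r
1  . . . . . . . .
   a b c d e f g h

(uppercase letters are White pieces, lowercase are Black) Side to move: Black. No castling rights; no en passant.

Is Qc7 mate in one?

yes

After Qc7: white king on c8; in check: yes, from the black queen on c7.
King squares — b7: attacked by Qc7; c7: attacked by Na8; d7: attacked by Qc7; b8: attacked by Qc7; d8: attacked by Qc7.
White has no legal moves → checkmate.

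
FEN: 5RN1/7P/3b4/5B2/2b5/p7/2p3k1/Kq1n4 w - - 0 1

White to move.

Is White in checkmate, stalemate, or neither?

checkmate

White to move; white king on a1.
In check: yes, from the black queen on b1.
King squares — b1: attacked by Pc2; a2: attacked by Qb1; b2: attacked by Qb1.
Legal moves for White: none.
In check with no legal moves → checkmate.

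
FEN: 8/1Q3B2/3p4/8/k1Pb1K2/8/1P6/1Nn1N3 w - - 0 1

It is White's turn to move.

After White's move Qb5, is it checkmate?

After Qb5: black king on a4; in check: yes, from the white queen on b5.
King squares — a3: attacked by Nb1; b3: attacked by Qb5; b4: attacked by Qb5; a5: attacked by Qb5; b5: attacked by Pc4.
Black has no legal moves → checkmate.

yes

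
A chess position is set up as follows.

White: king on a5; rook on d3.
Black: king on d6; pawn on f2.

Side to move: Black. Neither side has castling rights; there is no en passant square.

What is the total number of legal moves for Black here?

Black to move; king on d6.
In check: yes, from the white rook on d3.
Legal moves: Ke7, Kc7, Ke6, Kc6, Ke5, Kc5.
Count: 6.

6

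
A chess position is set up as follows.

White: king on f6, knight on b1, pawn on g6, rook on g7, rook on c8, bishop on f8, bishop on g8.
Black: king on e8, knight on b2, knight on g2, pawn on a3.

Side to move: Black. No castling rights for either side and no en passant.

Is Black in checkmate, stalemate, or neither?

checkmate

Black to move; black king on e8.
In check: yes, from the white rook on c8.
King squares — d7: attacked by Rg7; e7: attacked by Kf6; f7: attacked by Kf6; d8: attacked by Rc8; f8: attacked by Rc8.
Legal moves for Black: none.
In check with no legal moves → checkmate.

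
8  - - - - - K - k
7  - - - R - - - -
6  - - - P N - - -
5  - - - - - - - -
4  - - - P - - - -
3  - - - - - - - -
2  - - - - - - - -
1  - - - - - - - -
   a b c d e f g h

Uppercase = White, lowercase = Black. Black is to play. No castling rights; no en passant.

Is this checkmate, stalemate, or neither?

Black to move; black king on h8.
In check: no.
King squares — g7: attacked by Ne6; h7: attacked by Rd7; g8: attacked by Kf8.
Legal moves for Black: none.
Not in check and no legal moves → stalemate.

stalemate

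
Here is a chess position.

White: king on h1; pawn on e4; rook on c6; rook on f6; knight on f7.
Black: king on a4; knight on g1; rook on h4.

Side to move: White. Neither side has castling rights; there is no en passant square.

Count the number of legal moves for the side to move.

White to move; king on h1.
In check: yes, from the black rook on h4.
Legal moves: Kg2, Kxg1.
Count: 2.

2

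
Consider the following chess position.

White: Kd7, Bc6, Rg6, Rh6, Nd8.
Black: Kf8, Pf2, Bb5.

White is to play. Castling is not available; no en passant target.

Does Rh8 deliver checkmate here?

yes

After Rh8: black king on f8; in check: yes, from the white rook on h8.
King squares — e7: attacked by Kd7; f7: attacked by Nd8; g7: attacked by Rg6; e8: attacked by Kd7; g8: attacked by Rg6.
Black has no legal moves → checkmate.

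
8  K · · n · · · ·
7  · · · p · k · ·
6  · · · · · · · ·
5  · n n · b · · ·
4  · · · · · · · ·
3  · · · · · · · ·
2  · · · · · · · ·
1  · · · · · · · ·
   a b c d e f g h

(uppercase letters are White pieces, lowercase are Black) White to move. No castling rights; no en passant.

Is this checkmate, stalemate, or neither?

stalemate

White to move; white king on a8.
In check: no.
King squares — a7: attacked by Nb5; b7: attacked by Nc5; b8: attacked by Be5.
Legal moves for White: none.
Not in check and no legal moves → stalemate.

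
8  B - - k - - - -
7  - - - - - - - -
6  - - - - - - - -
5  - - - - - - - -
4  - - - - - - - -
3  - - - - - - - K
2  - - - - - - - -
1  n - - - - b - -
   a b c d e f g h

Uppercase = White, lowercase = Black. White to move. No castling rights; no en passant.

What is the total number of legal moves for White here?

5

White to move; king on h3.
In check: yes, from the black bishop on f1.
Legal moves: Kh4, Kg4, Kg3, Kh2, Bg2.
Count: 5.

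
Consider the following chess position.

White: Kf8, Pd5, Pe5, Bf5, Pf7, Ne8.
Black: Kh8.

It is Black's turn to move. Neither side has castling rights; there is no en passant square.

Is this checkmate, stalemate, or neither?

Black to move; black king on h8.
In check: no.
King squares — g7: attacked by Ne8; h7: attacked by Bf5; g8: attacked by Pf7.
Legal moves for Black: none.
Not in check and no legal moves → stalemate.

stalemate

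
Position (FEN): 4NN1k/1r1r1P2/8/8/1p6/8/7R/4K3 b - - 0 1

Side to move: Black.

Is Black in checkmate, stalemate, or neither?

Black to move; black king on h8.
In check: yes, from the white rook on h2.
King squares — g7: attacked by Ne8; h7: attacked by Rh2; g8: attacked by Pf7.
Legal moves for Black: none.
In check with no legal moves → checkmate.

checkmate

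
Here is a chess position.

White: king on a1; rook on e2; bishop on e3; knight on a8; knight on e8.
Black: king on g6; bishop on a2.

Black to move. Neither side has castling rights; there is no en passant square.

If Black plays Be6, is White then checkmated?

After Be6: white king on a1; in check: no.
White is not in check, so this cannot be checkmate.

no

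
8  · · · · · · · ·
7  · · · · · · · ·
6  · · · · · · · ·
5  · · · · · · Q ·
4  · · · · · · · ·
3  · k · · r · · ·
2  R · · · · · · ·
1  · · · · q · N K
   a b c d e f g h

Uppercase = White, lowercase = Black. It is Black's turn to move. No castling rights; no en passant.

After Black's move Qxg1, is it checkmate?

After Qxg1: white king on h1; in check: yes, from the black queen on g1.
White has 2 legal replies: Kxg1, Qxg1.
In check but a legal move exists → not checkmate.

no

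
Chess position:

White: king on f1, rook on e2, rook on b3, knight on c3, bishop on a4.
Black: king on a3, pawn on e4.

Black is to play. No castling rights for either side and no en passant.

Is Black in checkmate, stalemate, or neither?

checkmate

Black to move; black king on a3.
In check: yes, from the white rook on b3.
King squares — a2: attacked by Re2; b2: attacked by Re2; b3: attacked by Ba4; a4: attacked by Nc3; b4: attacked by Rb3.
Legal moves for Black: none.
In check with no legal moves → checkmate.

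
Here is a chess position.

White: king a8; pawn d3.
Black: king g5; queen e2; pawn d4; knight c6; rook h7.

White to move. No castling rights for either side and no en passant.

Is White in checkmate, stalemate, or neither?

White to move; white king on a8.
In check: no.
King squares — a7: attacked by Nc6; b7: attacked by Rh7; b8: attacked by Nc6.
Legal moves for White: none.
Not in check and no legal moves → stalemate.

stalemate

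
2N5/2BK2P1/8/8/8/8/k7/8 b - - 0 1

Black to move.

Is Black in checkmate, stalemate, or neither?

neither

Black to move; black king on a2.
In check: no.
Legal moves for Black: Kb3, Ka3, Kb2, Kb1, Ka1.
Black has 5 legal moves and is not in check → neither.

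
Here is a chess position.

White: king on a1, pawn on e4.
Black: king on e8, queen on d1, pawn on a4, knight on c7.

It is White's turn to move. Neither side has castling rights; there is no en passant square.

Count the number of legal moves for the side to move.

2

White to move; king on a1.
In check: yes, from the black queen on d1.
Legal moves: Kb2, Ka2.
Count: 2.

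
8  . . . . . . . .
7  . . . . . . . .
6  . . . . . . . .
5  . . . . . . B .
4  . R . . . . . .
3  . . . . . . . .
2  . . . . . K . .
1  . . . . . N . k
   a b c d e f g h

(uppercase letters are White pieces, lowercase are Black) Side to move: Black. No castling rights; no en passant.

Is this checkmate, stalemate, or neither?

stalemate

Black to move; black king on h1.
In check: no.
King squares — g1: attacked by Kf2; g2: attacked by Kf2; h2: attacked by Nf1.
Legal moves for Black: none.
Not in check and no legal moves → stalemate.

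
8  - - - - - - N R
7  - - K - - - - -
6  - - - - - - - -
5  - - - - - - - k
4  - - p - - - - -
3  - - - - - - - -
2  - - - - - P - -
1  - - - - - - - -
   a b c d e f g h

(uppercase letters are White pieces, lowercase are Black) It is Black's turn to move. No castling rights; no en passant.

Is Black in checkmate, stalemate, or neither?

neither

Black to move; black king on h5.
In check: yes, from the white rook on h8.
Legal moves for Black: Kg6, Kg5, Kg4.
Black is in check but has 3 legal moves → neither.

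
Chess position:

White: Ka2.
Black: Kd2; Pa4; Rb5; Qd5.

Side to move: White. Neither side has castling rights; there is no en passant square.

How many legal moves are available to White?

White to move; king on a2.
In check: yes, from the black queen on d5.
Legal moves: Ka3, Ka1.
Count: 2.

2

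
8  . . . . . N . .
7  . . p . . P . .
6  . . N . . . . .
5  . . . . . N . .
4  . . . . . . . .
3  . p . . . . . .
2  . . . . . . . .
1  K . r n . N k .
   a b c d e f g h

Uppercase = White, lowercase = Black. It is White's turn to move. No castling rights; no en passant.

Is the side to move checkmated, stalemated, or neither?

checkmate

White to move; white king on a1.
In check: yes, from the black rook on c1.
King squares — b1: attacked by Rc1; a2: attacked by Pb3; b2: attacked by Nd1.
Legal moves for White: none.
In check with no legal moves → checkmate.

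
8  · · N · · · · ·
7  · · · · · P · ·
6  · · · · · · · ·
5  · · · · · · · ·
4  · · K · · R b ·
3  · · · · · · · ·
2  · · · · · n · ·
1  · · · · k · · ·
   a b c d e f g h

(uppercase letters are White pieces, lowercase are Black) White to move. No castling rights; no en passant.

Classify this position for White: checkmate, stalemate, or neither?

neither

White to move; white king on c4.
In check: no.
Legal moves for White include: Ne7, Na7, Nd6, Nb6, Rf6, Rf5, Rxg4, Re4+, Rd4, Rf3, Rxf2, Kd5, Kc5, Kb5, Kd4, Kb4, Kc3, Kb3, ... (list truncated; more exist).
White has legal moves and is not in check → neither.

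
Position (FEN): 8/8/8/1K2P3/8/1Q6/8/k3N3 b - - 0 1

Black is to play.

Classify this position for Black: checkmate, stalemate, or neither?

stalemate

Black to move; black king on a1.
In check: no.
King squares — b1: attacked by Qb3; a2: attacked by Qb3; b2: attacked by Qb3.
Legal moves for Black: none.
Not in check and no legal moves → stalemate.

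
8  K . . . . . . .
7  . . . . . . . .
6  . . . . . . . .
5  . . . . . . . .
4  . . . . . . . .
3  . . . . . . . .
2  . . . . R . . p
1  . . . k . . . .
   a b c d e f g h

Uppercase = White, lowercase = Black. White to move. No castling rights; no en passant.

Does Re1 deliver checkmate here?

After Re1: black king on d1; in check: yes, from the white rook on e1.
Black has 3 legal replies: Kd2, Kc2, Kxe1.
In check but a legal move exists → not checkmate.

no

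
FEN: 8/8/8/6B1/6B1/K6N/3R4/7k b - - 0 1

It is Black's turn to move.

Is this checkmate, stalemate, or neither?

Black to move; black king on h1.
In check: no.
King squares — g1: attacked by Nh3; g2: attacked by Rd2; h2: attacked by Rd2.
Legal moves for Black: none.
Not in check and no legal moves → stalemate.

stalemate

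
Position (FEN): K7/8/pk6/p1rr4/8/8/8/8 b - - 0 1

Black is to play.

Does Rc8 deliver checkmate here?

yes

After Rc8: white king on a8; in check: yes, from the black rook on c8.
King squares — a7: attacked by Kb6; b7: attacked by Kb6; b8: attacked by Rc8.
White has no legal moves → checkmate.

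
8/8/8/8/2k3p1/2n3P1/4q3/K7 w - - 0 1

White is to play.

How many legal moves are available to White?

0

White to move; king on a1.
In check: no.
Legal moves: none.
Count: 0.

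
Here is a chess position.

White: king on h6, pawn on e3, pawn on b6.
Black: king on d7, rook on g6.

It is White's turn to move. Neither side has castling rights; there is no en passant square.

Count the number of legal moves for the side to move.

3

White to move; king on h6.
In check: yes, from the black rook on g6.
Legal moves: Kh7, Kxg6, Kh5.
Count: 3.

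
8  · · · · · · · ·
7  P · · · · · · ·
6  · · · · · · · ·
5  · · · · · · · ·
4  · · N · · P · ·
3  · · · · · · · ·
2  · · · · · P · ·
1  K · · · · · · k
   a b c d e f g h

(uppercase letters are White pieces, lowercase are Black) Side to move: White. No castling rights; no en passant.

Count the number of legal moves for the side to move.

17

White to move; king on a1.
In check: no.
Legal moves: Nd6, Nb6, Ne5, Na5, Ne3, Na3, Nd2, Nb2, Kb2, Ka2, Kb1, a8=Q+, a8=R, a8=B+, a8=N, f5, f3.
Count: 17.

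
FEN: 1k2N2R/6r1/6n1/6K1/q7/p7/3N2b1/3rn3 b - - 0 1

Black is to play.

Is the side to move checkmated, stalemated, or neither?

Black to move; black king on b8.
In check: no.
Legal moves for Black include: Kc8, Ka8, Kb7, Ka7, Rg8, Rh7, Rf7, Re7, Rd7, Rc7, Rb7, Ra7, Nxh8+, Nf8+, Ne7+, Ne5+, Nh4+, Nf4+, ... (list truncated; more exist).
Black has legal moves and is not in check → neither.

neither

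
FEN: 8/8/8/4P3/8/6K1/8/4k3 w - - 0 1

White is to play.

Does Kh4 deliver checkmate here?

no

After Kh4: black king on e1; in check: no.
Black is not in check, so this cannot be checkmate.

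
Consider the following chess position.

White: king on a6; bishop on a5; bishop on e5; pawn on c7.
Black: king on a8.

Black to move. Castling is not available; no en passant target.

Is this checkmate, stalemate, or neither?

stalemate

Black to move; black king on a8.
In check: no.
King squares — a7: attacked by Ka6; b7: attacked by Ka6; b8: attacked by Pc7.
Legal moves for Black: none.
Not in check and no legal moves → stalemate.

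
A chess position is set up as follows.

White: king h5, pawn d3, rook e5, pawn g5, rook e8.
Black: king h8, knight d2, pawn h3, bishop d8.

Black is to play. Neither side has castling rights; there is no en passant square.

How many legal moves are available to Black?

Black to move; king on h8.
In check: yes, from the white rook on e8.
Legal moves: Kh7, Kg7.
Count: 2.

2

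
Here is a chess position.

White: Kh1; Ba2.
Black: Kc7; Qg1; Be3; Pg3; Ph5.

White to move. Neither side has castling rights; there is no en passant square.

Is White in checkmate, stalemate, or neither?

checkmate

White to move; white king on h1.
In check: yes, from the black queen on g1.
King squares — g1: attacked by Be3; g2: attacked by Qg1; h2: attacked by Qg1.
Legal moves for White: none.
In check with no legal moves → checkmate.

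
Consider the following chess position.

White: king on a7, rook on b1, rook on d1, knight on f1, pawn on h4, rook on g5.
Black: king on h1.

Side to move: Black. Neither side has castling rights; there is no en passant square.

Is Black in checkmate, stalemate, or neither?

Black to move; black king on h1.
In check: no.
King squares — g1: attacked by Rg5; g2: attacked by Rg5; h2: attacked by Nf1.
Legal moves for Black: none.
Not in check and no legal moves → stalemate.

stalemate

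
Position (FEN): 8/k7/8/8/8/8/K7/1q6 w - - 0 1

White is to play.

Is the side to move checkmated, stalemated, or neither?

White to move; white king on a2.
In check: yes, from the black queen on b1.
King squares — a1: attacked by Qb1; b1: available; b2: attacked by Qb1; a3: available; b3: attacked by Qb1.
Legal moves for White: Ka3, Kxb1.
White is in check but has 2 legal moves → neither.

neither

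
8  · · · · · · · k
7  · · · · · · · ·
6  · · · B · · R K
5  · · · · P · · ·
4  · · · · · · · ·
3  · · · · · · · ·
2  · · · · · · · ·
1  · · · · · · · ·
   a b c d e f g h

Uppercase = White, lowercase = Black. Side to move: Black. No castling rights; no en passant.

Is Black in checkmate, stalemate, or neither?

Black to move; black king on h8.
In check: no.
King squares — g7: attacked by Rg6; h7: attacked by Kh6; g8: attacked by Rg6.
Legal moves for Black: none.
Not in check and no legal moves → stalemate.

stalemate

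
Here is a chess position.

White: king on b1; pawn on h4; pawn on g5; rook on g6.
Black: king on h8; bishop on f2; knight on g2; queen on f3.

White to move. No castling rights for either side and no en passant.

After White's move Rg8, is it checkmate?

After Rg8: black king on h8; in check: yes, from the white rook on g8.
Black has 2 legal replies: Kxg8, Kh7.
In check but a legal move exists → not checkmate.

no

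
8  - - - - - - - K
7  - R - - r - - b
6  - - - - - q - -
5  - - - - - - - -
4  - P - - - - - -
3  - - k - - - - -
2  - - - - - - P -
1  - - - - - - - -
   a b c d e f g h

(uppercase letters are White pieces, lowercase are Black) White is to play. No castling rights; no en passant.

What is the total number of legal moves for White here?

White to move; king on h8.
In check: yes, from the black queen on f6.
Legal moves: none.
Count: 0.

0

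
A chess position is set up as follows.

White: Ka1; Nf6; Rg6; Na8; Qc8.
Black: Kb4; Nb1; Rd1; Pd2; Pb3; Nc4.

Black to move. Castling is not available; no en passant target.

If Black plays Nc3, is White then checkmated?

yes

After Nc3: white king on a1; in check: yes, from the black rook on d1.
King squares — b1: attacked by Rd1; a2: attacked by Pb3; b2: attacked by Nc4.
White has no legal moves → checkmate.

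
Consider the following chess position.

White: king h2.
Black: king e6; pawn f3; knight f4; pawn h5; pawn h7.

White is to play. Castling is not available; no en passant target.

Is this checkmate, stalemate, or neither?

neither

White to move; white king on h2.
In check: no.
Legal moves for White: Kg3, Kh1, Kg1.
White has 3 legal moves and is not in check → neither.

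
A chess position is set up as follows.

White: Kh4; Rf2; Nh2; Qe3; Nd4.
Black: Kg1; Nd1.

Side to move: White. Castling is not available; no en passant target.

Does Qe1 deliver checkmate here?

yes

After Qe1: black king on g1; in check: yes, from the white queen on e1.
King squares — f1: attacked by Qe1; h1: attacked by Qe1; f2: attacked by Qe1; g2: attacked by Rf2; h2: attacked by Rf2.
Black has no legal moves → checkmate.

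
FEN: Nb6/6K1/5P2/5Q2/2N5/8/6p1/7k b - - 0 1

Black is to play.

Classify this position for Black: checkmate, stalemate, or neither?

neither

Black to move; black king on h1.
In check: no.
Legal moves for Black: Bc7, Ba7, Bd6, Be5, Bf4, Bg3, Bh2, Kh2, Kg1, g1=Q+, g1=R+, g1=B, g1=N.
Black has 13 legal moves and is not in check → neither.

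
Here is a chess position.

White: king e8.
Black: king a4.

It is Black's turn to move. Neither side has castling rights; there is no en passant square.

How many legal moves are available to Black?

5

Black to move; king on a4.
In check: no.
Legal moves: Kb5, Ka5, Kb4, Kb3, Ka3.
Count: 5.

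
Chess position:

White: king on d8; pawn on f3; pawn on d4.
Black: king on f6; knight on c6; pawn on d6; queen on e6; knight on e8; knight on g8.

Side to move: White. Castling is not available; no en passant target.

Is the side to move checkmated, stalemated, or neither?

White to move; white king on d8.
In check: yes, from the black knight on c6.
King squares — c7: attacked by Ne8; d7: attacked by Qe6; e7: attacked by Nc6; c8: attacked by Qe6; e8: attacked by Qe6.
Legal moves for White: none.
In check with no legal moves → checkmate.

checkmate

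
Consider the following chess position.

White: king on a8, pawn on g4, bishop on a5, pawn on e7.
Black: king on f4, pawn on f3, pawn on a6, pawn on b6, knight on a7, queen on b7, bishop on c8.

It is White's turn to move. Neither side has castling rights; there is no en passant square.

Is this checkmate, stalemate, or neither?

checkmate

White to move; white king on a8.
In check: yes, from the black queen on b7.
King squares — a7: attacked by Qb7; b7: attacked by Bc8; b8: attacked by Qb7.
Legal moves for White: none.
In check with no legal moves → checkmate.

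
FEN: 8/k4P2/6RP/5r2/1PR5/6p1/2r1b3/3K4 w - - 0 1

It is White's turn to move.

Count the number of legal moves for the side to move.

2

White to move; king on d1.
In check: yes, from the black bishop on e2.
Legal moves: Kxc2, Ke1.
Count: 2.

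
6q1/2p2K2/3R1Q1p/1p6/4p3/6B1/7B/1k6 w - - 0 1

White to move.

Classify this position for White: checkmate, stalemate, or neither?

neither

White to move; white king on f7.
In check: yes, from the black queen on g8.
Legal moves for White: Kxg8, Ke7.
White is in check but has 2 legal moves → neither.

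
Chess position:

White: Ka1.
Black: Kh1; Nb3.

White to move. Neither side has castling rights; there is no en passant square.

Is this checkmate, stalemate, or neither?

neither

White to move; white king on a1.
In check: yes, from the black knight on b3.
King squares — b1: available; a2: available; b2: available.
Legal moves for White: Kb2, Ka2, Kb1.
White is in check but has 3 legal moves → neither.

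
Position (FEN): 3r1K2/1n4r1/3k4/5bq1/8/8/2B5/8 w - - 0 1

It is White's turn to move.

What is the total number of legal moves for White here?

0

White to move; king on f8.
In check: yes, from the black rook on d8.
Legal moves: none.
Count: 0.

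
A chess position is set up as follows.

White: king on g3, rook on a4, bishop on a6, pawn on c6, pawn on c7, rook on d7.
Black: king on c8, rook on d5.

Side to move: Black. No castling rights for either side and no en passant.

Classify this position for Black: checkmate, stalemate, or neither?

Black to move; black king on c8.
In check: yes, from the white bishop on a6.
King squares — b7: attacked by Ba6; c7: attacked by Rd7; d7: attacked by Pc6; b8: attacked by Pc7; d8: attacked by Pc7.
Legal moves for Black: none.
In check with no legal moves → checkmate.

checkmate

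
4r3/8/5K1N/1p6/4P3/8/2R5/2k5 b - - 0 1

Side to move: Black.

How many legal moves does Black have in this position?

3

Black to move; king on c1.
In check: yes, from the white rook on c2.
Legal moves: Kxc2, Kd1, Kb1.
Count: 3.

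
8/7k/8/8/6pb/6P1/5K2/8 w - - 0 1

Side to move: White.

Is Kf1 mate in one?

After Kf1: black king on h7; in check: no.
Black is not in check, so this cannot be checkmate.

no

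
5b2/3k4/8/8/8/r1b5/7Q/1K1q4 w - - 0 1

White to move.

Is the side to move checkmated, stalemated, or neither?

checkmate

White to move; white king on b1.
In check: yes, from the black queen on d1.
King squares — a1: attacked by Qd1; c1: attacked by Qd1; a2: attacked by Ra3; b2: attacked by Bc3; c2: attacked by Qd1.
Legal moves for White: none.
In check with no legal moves → checkmate.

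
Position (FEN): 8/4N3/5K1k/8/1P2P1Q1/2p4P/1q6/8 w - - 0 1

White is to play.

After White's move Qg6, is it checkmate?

yes

After Qg6: black king on h6; in check: yes, from the white queen on g6.
King squares — g5: attacked by Kf6; h5: attacked by Qg6; g6: attacked by Kf6; g7: attacked by Kf6; h7: attacked by Qg6.
Black has no legal moves → checkmate.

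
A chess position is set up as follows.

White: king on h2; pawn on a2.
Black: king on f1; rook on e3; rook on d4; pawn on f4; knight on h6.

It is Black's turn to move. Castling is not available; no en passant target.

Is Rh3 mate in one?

no

After Rh3: white king on h2; in check: yes, from the black rook on h3.
White has 1 legal reply: Kxh3.
In check but a legal move exists → not checkmate.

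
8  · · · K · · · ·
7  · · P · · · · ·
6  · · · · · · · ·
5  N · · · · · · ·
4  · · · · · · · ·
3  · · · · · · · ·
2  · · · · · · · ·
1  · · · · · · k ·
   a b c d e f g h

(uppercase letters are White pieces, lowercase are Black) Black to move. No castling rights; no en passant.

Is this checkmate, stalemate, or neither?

Black to move; black king on g1.
In check: no.
Legal moves for Black: Kh2, Kg2, Kf2, Kh1, Kf1.
Black has 5 legal moves and is not in check → neither.

neither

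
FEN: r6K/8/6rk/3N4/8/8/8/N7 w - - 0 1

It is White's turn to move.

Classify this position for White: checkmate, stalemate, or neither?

White to move; white king on h8.
In check: yes, from the black rook on a8.
King squares — g7: attacked by Rg6; h7: attacked by Kh6; g8: attacked by Rg6.
Legal moves for White: none.
In check with no legal moves → checkmate.

checkmate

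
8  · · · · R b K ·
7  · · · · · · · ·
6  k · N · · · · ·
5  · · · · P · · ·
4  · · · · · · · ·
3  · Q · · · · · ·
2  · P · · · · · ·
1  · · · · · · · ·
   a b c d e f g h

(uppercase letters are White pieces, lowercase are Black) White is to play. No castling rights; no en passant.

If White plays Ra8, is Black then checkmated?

After Ra8: black king on a6; in check: yes, from the white rook on a8.
King squares — a5: attacked by Nc6; b5: attacked by Qb3; b6: attacked by Qb3; a7: attacked by Nc6; b7: attacked by Qb3.
Black has no legal moves → checkmate.

yes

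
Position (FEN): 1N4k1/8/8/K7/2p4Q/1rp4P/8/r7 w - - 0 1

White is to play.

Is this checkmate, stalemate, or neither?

checkmate

White to move; white king on a5.
In check: yes, from the black rook on a1.
King squares — a4: attacked by Ra1; b4: attacked by Rb3; b5: attacked by Rb3; a6: attacked by Ra1; b6: attacked by Rb3.
Legal moves for White: none.
In check with no legal moves → checkmate.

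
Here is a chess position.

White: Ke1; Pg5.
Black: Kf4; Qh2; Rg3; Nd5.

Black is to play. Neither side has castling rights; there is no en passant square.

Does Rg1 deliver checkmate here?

yes

After Rg1: white king on e1; in check: yes, from the black rook on g1.
King squares — d1: attacked by Rg1; f1: attacked by Rg1; d2: attacked by Qh2; e2: attacked by Qh2; f2: attacked by Qh2.
White has no legal moves → checkmate.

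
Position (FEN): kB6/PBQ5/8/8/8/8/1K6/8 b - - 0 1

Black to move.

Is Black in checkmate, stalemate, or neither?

Black to move; black king on a8.
In check: yes, from the white bishop on b7.
King squares — a7: attacked by Bb8; b7: attacked by Qc7; b8: attacked by Pa7.
Legal moves for Black: none.
In check with no legal moves → checkmate.

checkmate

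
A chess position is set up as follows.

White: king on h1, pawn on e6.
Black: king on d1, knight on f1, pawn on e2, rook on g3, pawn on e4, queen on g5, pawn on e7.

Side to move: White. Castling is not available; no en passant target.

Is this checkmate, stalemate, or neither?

stalemate

White to move; white king on h1.
In check: no.
King squares — g1: attacked by Rg3; g2: attacked by Rg3; h2: attacked by Nf1.
Legal moves for White: none.
Not in check and no legal moves → stalemate.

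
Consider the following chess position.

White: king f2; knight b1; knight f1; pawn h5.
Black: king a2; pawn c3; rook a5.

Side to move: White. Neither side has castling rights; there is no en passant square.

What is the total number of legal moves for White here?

15

White to move; king on f2.
In check: no.
Legal moves: Kg3, Kf3, Ke3, Kg2, Ke2, Kg1, Ke1, Ng3, Ne3, Nh2, Nfd2, Nxc3+, Na3, Nbd2, h6.
Count: 15.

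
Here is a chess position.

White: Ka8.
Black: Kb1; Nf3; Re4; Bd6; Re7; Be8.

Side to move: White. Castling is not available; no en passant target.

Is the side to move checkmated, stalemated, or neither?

stalemate

White to move; white king on a8.
In check: no.
King squares — a7: attacked by Re7; b7: attacked by Re7; b8: attacked by Bd6.
Legal moves for White: none.
Not in check and no legal moves → stalemate.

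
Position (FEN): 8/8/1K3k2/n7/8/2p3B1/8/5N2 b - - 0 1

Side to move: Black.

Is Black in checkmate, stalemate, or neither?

neither

Black to move; black king on f6.
In check: no.
Legal moves for Black: Kg7, Kf7, Ke7, Kg6, Ke6, Kg5, Kf5, Nb7, Nc6, Nc4+, Nb3, c2.
Black has 12 legal moves and is not in check → neither.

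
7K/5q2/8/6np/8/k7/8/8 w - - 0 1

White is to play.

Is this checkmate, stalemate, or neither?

White to move; white king on h8.
In check: no.
King squares — g7: attacked by Qf7; h7: attacked by Ng5; g8: attacked by Qf7.
Legal moves for White: none.
Not in check and no legal moves → stalemate.

stalemate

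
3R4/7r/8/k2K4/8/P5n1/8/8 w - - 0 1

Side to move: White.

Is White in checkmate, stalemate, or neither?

White to move; white king on d5.
In check: no.
Legal moves for White: Rh8, Rg8, Rf8, Re8, Rc8, Rb8, Ra8+, Rd7, Rd6, Ke6, Kd6, Kc6, Ke5, Kc5, Kd4, Kc4, a4.
White has 17 legal moves and is not in check → neither.

neither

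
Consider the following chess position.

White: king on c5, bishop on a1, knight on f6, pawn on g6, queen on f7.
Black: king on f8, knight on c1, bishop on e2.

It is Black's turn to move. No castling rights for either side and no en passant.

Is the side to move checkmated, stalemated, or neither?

Black to move; black king on f8.
In check: yes, from the white queen on f7.
King squares — e7: attacked by Qf7; f7: attacked by Pg6; g7: attacked by Qf7; e8: attacked by Nf6; g8: attacked by Nf6.
Legal moves for Black: none.
In check with no legal moves → checkmate.

checkmate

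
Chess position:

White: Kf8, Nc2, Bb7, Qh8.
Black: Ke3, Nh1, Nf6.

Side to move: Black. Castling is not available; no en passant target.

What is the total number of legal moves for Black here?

5

Black to move; king on e3.
In check: yes, from the white knight on c2.
Legal moves: Kf4, Kd3, Kf2, Ke2, Kd2.
Count: 5.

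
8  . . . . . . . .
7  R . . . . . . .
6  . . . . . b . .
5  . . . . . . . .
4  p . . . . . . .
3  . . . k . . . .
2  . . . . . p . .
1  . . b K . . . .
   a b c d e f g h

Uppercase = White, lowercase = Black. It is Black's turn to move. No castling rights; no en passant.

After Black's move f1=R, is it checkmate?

yes

After f1=R: white king on d1; in check: yes, from the black rook on f1.
King squares — c1: attacked by Rf1; e1: attacked by Rf1; c2: attacked by Kd3; d2: attacked by Bc1; e2: attacked by Kd3.
White has no legal moves → checkmate.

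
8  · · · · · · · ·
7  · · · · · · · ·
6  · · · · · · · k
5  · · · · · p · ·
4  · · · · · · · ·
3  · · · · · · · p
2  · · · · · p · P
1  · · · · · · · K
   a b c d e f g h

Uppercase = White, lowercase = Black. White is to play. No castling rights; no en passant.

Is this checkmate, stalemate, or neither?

White to move; white king on h1.
In check: no.
King squares — g1: attacked by Pf2; g2: attacked by Ph3; h2: own pawn.
Legal moves for White: none.
Not in check and no legal moves → stalemate.

stalemate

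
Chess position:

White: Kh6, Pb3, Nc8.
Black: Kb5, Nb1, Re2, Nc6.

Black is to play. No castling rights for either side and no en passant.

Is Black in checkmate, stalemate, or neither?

neither

Black to move; black king on b5.
In check: no.
Legal moves for Black include: Nd8, Nb8, Ne7, Na7, Ne5, Na5, Nd4, Nb4, Ka6, Kc5, Ka5, Kb4, Re8, Re7, Re6+, Re5, Re4, Re3, ... (list truncated; more exist).
Black has legal moves and is not in check → neither.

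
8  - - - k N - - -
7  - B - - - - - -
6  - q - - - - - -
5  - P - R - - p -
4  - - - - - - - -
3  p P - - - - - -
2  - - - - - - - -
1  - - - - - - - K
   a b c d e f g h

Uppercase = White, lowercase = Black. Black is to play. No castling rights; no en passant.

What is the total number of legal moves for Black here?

Black to move; king on d8.
In check: yes, from the white rook on d5.
Legal moves: Kxe8, Ke7, Qd6.
Count: 3.

3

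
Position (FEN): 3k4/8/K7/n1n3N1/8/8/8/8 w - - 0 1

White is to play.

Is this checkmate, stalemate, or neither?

neither

White to move; white king on a6.
In check: yes, from the black knight on c5.
Legal moves for White: Ka7, Kb6, Kb5, Kxa5.
White is in check but has 4 legal moves → neither.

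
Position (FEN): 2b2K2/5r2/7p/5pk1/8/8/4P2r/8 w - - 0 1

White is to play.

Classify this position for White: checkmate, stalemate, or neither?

neither

White to move; white king on f8.
In check: yes, from the black rook on f7.
Legal moves for White: Kg8, Ke8, Kxf7.
White is in check but has 3 legal moves → neither.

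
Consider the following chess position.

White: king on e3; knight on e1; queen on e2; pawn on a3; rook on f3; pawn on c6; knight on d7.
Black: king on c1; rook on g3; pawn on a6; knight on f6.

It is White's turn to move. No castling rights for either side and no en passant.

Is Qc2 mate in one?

After Qc2: black king on c1; in check: yes, from the white queen on c2.
King squares — b1: attacked by Qc2; d1: attacked by Qc2; b2: attacked by Qc2; c2: attacked by Ne1; d2: attacked by Qc2.
Black has no legal moves → checkmate.

yes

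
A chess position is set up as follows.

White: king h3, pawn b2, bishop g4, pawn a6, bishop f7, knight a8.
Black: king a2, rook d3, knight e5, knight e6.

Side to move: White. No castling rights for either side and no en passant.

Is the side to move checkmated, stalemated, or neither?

White to move; white king on h3.
In check: yes, from the black rook on d3.
Legal moves for White: Kh4, Kh2, Kg2, Bf3.
White is in check but has 4 legal moves → neither.

neither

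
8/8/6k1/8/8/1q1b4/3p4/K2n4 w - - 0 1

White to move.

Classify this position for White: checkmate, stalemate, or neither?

stalemate

White to move; white king on a1.
In check: no.
King squares — b1: attacked by Qb3; a2: attacked by Qb3; b2: attacked by Nd1.
Legal moves for White: none.
Not in check and no legal moves → stalemate.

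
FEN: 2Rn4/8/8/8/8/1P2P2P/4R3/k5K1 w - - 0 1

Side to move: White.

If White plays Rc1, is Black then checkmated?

yes

After Rc1: black king on a1; in check: yes, from the white rook on c1.
King squares — b1: attacked by Rc1; a2: attacked by Re2; b2: attacked by Re2.
Black has no legal moves → checkmate.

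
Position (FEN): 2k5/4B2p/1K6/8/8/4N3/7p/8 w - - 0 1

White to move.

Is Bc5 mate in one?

no

After Bc5: black king on c8; in check: no.
Black is not in check, so this cannot be checkmate.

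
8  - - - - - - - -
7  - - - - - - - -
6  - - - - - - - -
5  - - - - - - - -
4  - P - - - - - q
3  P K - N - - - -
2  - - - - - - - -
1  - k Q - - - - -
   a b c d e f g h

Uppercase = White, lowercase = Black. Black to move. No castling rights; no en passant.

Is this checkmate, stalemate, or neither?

Black to move; black king on b1.
In check: yes, from the white queen on c1.
King squares — a1: attacked by Qc1; c1: attacked by Nd3; a2: attacked by Kb3; b2: attacked by Qc1; c2: attacked by Qc1.
Legal moves for Black: none.
In check with no legal moves → checkmate.

checkmate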